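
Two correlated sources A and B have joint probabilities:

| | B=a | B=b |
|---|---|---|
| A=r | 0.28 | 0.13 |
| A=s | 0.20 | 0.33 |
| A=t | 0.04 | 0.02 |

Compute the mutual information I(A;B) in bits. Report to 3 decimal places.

0.068 bits

Marginals: p(A) = (0.4100, 0.5300, 0.0600), p(B) = (0.5200, 0.4800).
I(A;B) = Σ p(x,y)·log₂[p(x,y)/(p(x)p(y))].
  (r,a): 0.28·log₂(1.3133) = 0.1101
  (r,b): 0.13·log₂(0.6606) = -0.0778
  (s,a): 0.20·log₂(0.7257) = -0.0925
  (s,b): 0.33·log₂(1.2972) = 0.1239
  (t,a): 0.04·log₂(1.2821) = 0.0143
  (t,b): 0.02·log₂(0.6944) = -0.0105
Sum = 0.068 bits.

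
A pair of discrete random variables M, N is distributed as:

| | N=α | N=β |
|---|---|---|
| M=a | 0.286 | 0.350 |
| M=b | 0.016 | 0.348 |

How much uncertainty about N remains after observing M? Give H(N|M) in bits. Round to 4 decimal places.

0.7260 bits

Marginals: p(M) = (0.6360, 0.3640), p(N) = (0.3020, 0.6980).
H(N|M) = Σ p(M) · H(N|M=·).
  M=a: p=0.6360, H(N|M=a) = 0.9927
  M=b: p=0.3640, H(N|M=b) = 0.2601
Weighted sum = 0.7260 bits.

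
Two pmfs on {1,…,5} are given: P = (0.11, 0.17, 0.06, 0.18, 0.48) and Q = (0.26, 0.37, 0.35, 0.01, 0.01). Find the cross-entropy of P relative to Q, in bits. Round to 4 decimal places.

H(P,Q) = −Σ p·log₂ q.
  −0.11·log₂(0.26) = 0.21378
  −0.17·log₂(0.37) = 0.24385
  −0.06·log₂(0.35) = 0.09087
  −0.18·log₂(0.01) = 1.19589
  −0.48·log₂(0.01) = 3.18905
H(P,Q) = 4.9334 bits.

4.9334 bits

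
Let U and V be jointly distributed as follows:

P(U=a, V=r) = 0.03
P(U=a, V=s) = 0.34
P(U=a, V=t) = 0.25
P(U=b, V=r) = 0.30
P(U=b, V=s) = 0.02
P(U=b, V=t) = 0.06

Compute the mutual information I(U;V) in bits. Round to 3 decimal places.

Marginals: p(U) = (0.6200, 0.3800), p(V) = (0.3300, 0.3600, 0.3100).
I(U;V) = H(U) + H(V) − H(U,V).
H(U) = 0.9580, H(V) = 1.5822, H(U,V) = 2.0584.
I(U;V) = 0.9580 + 1.5822 − 2.0584 = 0.482 bits.

0.482 bits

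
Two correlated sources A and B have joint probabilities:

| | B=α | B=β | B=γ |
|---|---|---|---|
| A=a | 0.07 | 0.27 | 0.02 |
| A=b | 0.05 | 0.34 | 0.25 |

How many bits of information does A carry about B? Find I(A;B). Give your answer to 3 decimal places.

0.118 bits

Marginals: p(A) = (0.3600, 0.6400), p(B) = (0.1200, 0.6100, 0.2700).
I(A;B) = Σ p(x,y)·log₂[p(x,y)/(p(x)p(y))].
  (a,α): 0.07·log₂(1.6204) = 0.0487
  (a,β): 0.27·log₂(1.2295) = 0.0805
  (a,γ): 0.02·log₂(0.2058) = -0.0456
  (b,α): 0.05·log₂(0.6510) = -0.0310
  (b,β): 0.34·log₂(0.8709) = -0.0678
  (b,γ): 0.25·log₂(1.4468) = 0.1332
Sum = 0.118 bits.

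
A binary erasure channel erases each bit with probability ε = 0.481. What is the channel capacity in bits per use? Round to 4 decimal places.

0.5190 bits

Binary erasure channel: capacity C = 1 − ε.
C = 1 − 0.481 = 0.5190 bits per channel use.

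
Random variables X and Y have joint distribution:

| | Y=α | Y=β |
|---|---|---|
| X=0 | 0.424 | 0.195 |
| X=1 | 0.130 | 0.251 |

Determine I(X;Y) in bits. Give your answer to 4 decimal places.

Marginals: p(X) = (0.6190, 0.3810), p(Y) = (0.5540, 0.4460).
I(X;Y) = Σ p(x,y)·log₂[p(x,y)/(p(x)p(y))].
  (0,α): 0.424·log₂(1.2364) = 0.12981
  (0,β): 0.195·log₂(0.7063) = -0.09781
  (1,α): 0.130·log₂(0.6159) = -0.09090
  (1,β): 0.251·log₂(1.4771) = 0.14126
Sum = 0.0824 bits.

0.0824 bits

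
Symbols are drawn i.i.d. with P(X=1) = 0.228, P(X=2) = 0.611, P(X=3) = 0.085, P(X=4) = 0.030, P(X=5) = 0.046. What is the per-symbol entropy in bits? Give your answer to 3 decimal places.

1.579 bits

H(X) = −Σ p·log₂ p.
  −(0.228)·log₂(0.228) = 0.4863
  −(0.611)·log₂(0.611) = 0.4343
  −(0.085)·log₂(0.085) = 0.3023
  −(0.030)·log₂(0.030) = 0.1518
  −(0.046)·log₂(0.046) = 0.2043
Sum: 0.4863 + 0.4343 + 0.3023 + 0.1518 + 0.2043 = 1.579 bits.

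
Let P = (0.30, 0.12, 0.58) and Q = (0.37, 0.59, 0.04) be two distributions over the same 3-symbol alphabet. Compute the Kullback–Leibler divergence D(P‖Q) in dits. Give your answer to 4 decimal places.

0.5633 dits

D(P‖Q) = Σ p·log₁₀(p/q).
  0.30·log₁₀(0.30/0.37) = -0.02732
  0.12·log₁₀(0.12/0.59) = -0.08300
  0.58·log₁₀(0.58/0.04) = 0.67359
D(P‖Q) = 0.5633 dits.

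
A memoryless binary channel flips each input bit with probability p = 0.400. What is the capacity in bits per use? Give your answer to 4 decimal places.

0.0290 bits

Binary symmetric channel: C = 1 − h₂(ε) where h₂ is the binary entropy function.
h₂(0.400) = −0.400·log₂0.400 − 0.600·log₂0.600 = 0.9710.
C = 1 − 0.9710 = 0.0290 bits per channel use.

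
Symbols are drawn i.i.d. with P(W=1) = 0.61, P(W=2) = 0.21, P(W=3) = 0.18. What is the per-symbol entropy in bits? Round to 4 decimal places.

H(W) = −Σ p·log₂ p.
  −(0.61)·log₂(0.61) = 0.43500
  −(0.21)·log₂(0.21) = 0.47282
  −(0.18)·log₂(0.18) = 0.44531
Sum: 0.43500 + 0.47282 + 0.44531 = 1.3531 bits.

1.3531 bits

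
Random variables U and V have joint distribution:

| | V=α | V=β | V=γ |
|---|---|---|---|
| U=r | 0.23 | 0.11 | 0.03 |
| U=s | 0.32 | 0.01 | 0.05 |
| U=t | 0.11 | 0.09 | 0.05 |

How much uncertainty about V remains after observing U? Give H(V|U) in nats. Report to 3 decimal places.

0.774 nats

Chain rule: H(V|U) = H(U,V) − H(U).
Marginals: p(U) = (0.3700, 0.3800, 0.2500), p(V) = (0.6600, 0.2100, 0.1300).
H(U,V) = 1.8558 nats; H(U) = 1.0821 nats.
H(V|U) = 1.8558 − 1.0821 = 0.774 nats.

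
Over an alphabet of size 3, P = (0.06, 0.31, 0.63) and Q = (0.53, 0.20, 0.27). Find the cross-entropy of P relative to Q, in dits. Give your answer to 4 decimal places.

H(P,Q) = −Σ p·log₁₀ q.
  −0.06·log₁₀(0.53) = 0.01654
  −0.31·log₁₀(0.20) = 0.21668
  −0.63·log₁₀(0.27) = 0.35824
H(P,Q) = 0.5915 dits.

0.5915 dits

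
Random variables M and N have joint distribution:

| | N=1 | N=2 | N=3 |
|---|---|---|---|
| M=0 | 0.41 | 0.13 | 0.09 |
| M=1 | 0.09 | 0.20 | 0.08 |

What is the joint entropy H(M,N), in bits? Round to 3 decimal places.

2.291 bits

H(M,N) = −Σ p(x,y)·log₂ p(x,y) over all 6 cells.
  cell (0,1): −0.41·log₂0.41 = 0.5274
  cell (0,2): −0.13·log₂0.13 = 0.3826
  cell (0,3): −0.09·log₂0.09 = 0.3127
  cell (1,1): −0.09·log₂0.09 = 0.3127
  cell (1,2): −0.20·log₂0.20 = 0.4644
  cell (1,3): −0.08·log₂0.08 = 0.2915
Sum = 2.291 bits.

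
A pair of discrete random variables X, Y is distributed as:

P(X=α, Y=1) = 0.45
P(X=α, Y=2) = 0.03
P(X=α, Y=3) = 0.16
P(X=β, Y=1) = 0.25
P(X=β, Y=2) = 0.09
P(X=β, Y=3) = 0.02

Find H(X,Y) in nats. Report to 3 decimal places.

H(X,Y) = −Σ p(x,y)·ln p(x,y) over all 6 cells.
  cell (α,1): −0.45·ln0.45 = 0.3593
  cell (α,2): −0.03·ln0.03 = 0.1052
  cell (α,3): −0.16·ln0.16 = 0.2932
  cell (β,1): −0.25·ln0.25 = 0.3466
  cell (β,2): −0.09·ln0.09 = 0.2167
  cell (β,3): −0.02·ln0.02 = 0.0782
Sum = 1.399 nats.

1.399 nats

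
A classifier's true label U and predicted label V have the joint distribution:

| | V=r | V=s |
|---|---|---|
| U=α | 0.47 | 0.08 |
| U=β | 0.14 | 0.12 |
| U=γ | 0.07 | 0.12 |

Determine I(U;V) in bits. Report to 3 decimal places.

0.136 bits

Marginals: p(U) = (0.5500, 0.2600, 0.1900), p(V) = (0.6800, 0.3200).
I(U;V) = H(U) + H(V) − H(U,V).
H(U) = 1.4349, H(V) = 0.9044, H(U,V) = 2.2033.
I(U;V) = 1.4349 + 0.9044 − 2.2033 = 0.136 bits.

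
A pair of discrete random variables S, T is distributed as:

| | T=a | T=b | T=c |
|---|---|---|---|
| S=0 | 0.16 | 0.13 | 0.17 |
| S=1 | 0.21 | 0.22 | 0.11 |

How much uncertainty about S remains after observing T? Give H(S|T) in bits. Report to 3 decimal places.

0.969 bits

Marginals: p(S) = (0.4600, 0.5400), p(T) = (0.3700, 0.3500, 0.2800).
H(S|T) = Σ p(T) · H(S|T=·).
  T=a: p=0.3700, H(S|T=a) = 0.9868
  T=b: p=0.3500, H(S|T=b) = 0.9518
  T=c: p=0.2800, H(S|T=c) = 0.9666
Weighted sum = 0.969 bits.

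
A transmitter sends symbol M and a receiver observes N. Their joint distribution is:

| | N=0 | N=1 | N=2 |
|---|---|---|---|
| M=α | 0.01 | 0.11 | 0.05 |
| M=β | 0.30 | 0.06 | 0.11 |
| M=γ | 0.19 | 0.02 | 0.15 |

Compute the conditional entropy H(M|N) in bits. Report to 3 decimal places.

Marginals: p(M) = (0.1700, 0.4700, 0.3600), p(N) = (0.5000, 0.1900, 0.3100).
H(M|N) = Σ p(N) · H(M|N=·).
  N=0: p=0.5000, H(M|N=0) = 1.0855
  N=1: p=0.1900, H(M|N=1) = 1.3235
  N=2: p=0.3100, H(M|N=2) = 1.4617
Weighted sum = 1.247 bits.

1.247 bits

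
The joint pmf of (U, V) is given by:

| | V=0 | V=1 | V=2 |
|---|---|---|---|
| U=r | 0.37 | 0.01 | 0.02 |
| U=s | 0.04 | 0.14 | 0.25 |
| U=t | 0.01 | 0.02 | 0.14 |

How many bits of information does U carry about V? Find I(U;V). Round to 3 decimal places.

0.605 bits

Marginals: p(U) = (0.4000, 0.4300, 0.1700), p(V) = (0.4200, 0.1700, 0.4100).
I(U;V) = Σ p(x,y)·log₂[p(x,y)/(p(x)p(y))].
  (r,0): 0.37·log₂(2.2024) = 0.4215
  (r,1): 0.01·log₂(0.1471) = -0.0277
  (r,2): 0.02·log₂(0.1220) = -0.0607
  (s,0): 0.04·log₂(0.2215) = -0.0870
  (s,1): 0.14·log₂(1.9152) = 0.1312
  (s,2): 0.25·log₂(1.4180) = 0.1260
  (t,0): 0.01·log₂(0.1401) = -0.0284
  (t,1): 0.02·log₂(0.6920) = -0.0106
  (t,2): 0.14·log₂(2.0086) = 0.1409
Sum = 0.605 bits.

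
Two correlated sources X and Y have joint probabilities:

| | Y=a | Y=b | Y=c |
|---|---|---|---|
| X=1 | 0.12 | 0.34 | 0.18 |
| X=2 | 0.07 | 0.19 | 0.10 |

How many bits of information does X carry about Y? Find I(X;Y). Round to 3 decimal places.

Marginals: p(X) = (0.6400, 0.3600), p(Y) = (0.1900, 0.5300, 0.2800).
I(X;Y) = H(X) + H(Y) − H(X,Y).
H(X) = 0.9427, H(Y) = 1.4549, H(X,Y) = 2.3975.
I(X;Y) = 0.9427 + 1.4549 − 2.3975 = 0.000 bits.

0.000 bits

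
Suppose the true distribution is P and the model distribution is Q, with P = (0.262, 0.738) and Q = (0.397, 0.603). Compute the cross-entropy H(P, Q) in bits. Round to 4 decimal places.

0.8878 bits

H(P,Q) = −Σ p·log₂ q.
  −0.262·log₂(0.397) = 0.34919
  −0.738·log₂(0.603) = 0.53857
H(P,Q) = 0.8878 bits.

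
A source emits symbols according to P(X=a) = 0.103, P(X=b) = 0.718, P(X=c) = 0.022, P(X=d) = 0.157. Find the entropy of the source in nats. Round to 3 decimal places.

H(X) = −Σ p·ln p.
  −(0.103)·ln(0.103) = 0.2341
  −(0.718)·ln(0.718) = 0.2379
  −(0.022)·ln(0.022) = 0.0840
  −(0.157)·ln(0.157) = 0.2907
Sum: 0.2341 + 0.2379 + 0.0840 + 0.2907 = 0.847 nats.

0.847 nats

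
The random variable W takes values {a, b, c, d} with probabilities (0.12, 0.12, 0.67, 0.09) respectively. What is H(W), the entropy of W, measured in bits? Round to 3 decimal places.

1.434 bits

H(W) = −Σ p·log₂ p.
  −(0.12)·log₂(0.12) = 0.3671
  −(0.12)·log₂(0.12) = 0.3671
  −(0.67)·log₂(0.67) = 0.3871
  −(0.09)·log₂(0.09) = 0.3127
Sum: 0.3671 + 0.3671 + 0.3871 + 0.3127 = 1.434 bits.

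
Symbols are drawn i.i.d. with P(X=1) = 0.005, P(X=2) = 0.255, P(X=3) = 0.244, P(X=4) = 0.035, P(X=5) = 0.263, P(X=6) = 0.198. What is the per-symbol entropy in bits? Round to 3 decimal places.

H(X) = −Σ p·log₂ p.
  −(0.005)·log₂(0.005) = 0.0382
  −(0.255)·log₂(0.255) = 0.5027
  −(0.244)·log₂(0.244) = 0.4966
  −(0.035)·log₂(0.035) = 0.1693
  −(0.263)·log₂(0.263) = 0.5068
  −(0.198)·log₂(0.198) = 0.4626
Sum: 0.0382 + 0.5027 + 0.4966 + 0.1693 + 0.5068 + 0.4626 = 2.176 bits.

2.176 bits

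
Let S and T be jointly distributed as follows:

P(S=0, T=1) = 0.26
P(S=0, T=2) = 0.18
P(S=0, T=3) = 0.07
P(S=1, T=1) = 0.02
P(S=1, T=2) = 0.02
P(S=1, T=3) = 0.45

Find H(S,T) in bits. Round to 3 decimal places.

H(S,T) = −Σ p(x,y)·log₂ p(x,y) over all 6 cells.
  cell (0,1): −0.26·log₂0.26 = 0.5053
  cell (0,2): −0.18·log₂0.18 = 0.4453
  cell (0,3): −0.07·log₂0.07 = 0.2686
  cell (1,1): −0.02·log₂0.02 = 0.1129
  cell (1,2): −0.02·log₂0.02 = 0.1129
  cell (1,3): −0.45·log₂0.45 = 0.5184
Sum = 1.963 bits.

1.963 bits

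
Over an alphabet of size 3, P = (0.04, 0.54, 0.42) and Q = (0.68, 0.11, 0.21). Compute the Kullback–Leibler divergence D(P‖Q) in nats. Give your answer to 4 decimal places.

D(P‖Q) = Σ p·ln(p/q).
  0.04·ln(0.04/0.68) = -0.11333
  0.54·ln(0.54/0.11) = 0.85919
  0.42·ln(0.42/0.21) = 0.29112
D(P‖Q) = 1.0370 nats.

1.0370 nats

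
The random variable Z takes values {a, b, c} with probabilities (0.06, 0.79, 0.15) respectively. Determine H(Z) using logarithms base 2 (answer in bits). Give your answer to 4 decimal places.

H(Z) = −Σ p·log₂ p.
  −(0.06)·log₂(0.06) = 0.24353
  −(0.79)·log₂(0.79) = 0.26866
  −(0.15)·log₂(0.15) = 0.41054
Sum: 0.24353 + 0.26866 + 0.41054 = 0.9227 bits.

0.9227 bits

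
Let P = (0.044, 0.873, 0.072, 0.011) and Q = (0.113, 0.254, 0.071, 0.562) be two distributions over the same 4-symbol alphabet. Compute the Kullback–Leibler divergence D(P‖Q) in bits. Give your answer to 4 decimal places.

D(P‖Q) = Σ p·log₂(p/q).
  0.044·log₂(0.044/0.113) = -0.05987
  0.873·log₂(0.873/0.254) = 1.55495
  0.072·log₂(0.072/0.071) = 0.00145
  0.011·log₂(0.011/0.562) = -0.06242
D(P‖Q) = 1.4341 bits.

1.4341 bits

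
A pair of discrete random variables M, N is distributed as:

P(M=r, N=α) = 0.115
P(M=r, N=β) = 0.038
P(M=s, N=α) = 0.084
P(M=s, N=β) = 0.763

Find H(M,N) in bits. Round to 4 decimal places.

1.1360 bits

H(M,N) = −Σ p(x,y)·log₂ p(x,y) over all 4 cells.
  cell (r,α): −0.115·log₂0.115 = 0.35883
  cell (r,β): −0.038·log₂0.038 = 0.17928
  cell (s,α): −0.084·log₂0.084 = 0.30017
  cell (s,β): −0.763·log₂0.763 = 0.29776
Sum = 1.1360 bits.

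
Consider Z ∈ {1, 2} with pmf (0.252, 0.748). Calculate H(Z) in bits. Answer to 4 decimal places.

H(Z) = −Σ p·log₂ p.
  −(0.252)·log₂(0.252) = 0.50110
  −(0.748)·log₂(0.748) = 0.31333
Sum: 0.50110 + 0.31333 = 0.8144 bits.

0.8144 bits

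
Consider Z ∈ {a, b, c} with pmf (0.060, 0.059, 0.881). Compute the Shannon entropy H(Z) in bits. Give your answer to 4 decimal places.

H(Z) = −Σ p·log₂ p.
  −(0.060)·log₂(0.060) = 0.24353
  −(0.059)·log₂(0.059) = 0.24091
  −(0.881)·log₂(0.881) = 0.16103
Sum: 0.24353 + 0.24091 + 0.16103 = 0.6455 bits.

0.6455 bits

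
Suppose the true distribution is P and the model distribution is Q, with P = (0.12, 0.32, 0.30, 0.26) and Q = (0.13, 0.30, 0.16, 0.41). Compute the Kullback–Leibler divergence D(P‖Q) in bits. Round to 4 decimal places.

D(P‖Q) = Σ p·log₂(p/q).
  0.12·log₂(0.12/0.13) = -0.01386
  0.32·log₂(0.32/0.30) = 0.02980
  0.30·log₂(0.30/0.16) = 0.27207
  0.26·log₂(0.26/0.41) = -0.17085
D(P‖Q) = 0.1172 bits.

0.1172 bits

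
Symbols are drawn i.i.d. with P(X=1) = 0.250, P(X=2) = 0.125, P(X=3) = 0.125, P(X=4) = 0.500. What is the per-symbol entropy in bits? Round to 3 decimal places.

H(X) = −Σ p·log₂ p.
  −(0.250)·log₂(0.250) = 0.5000
  −(0.125)·log₂(0.125) = 0.3750
  −(0.125)·log₂(0.125) = 0.3750
  −(0.500)·log₂(0.500) = 0.5000
Sum: 0.5000 + 0.3750 + 0.3750 + 0.5000 = 1.750 bits.

1.750 bits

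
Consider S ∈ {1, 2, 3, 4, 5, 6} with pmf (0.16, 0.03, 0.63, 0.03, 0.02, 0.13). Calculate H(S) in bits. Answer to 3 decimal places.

1.642 bits

H(S) = −Σ p·log₂ p.
  −(0.16)·log₂(0.16) = 0.4230
  −(0.03)·log₂(0.03) = 0.1518
  −(0.63)·log₂(0.63) = 0.4199
  −(0.03)·log₂(0.03) = 0.1518
  −(0.02)·log₂(0.02) = 0.1129
  −(0.13)·log₂(0.13) = 0.3826
Sum: 0.4230 + 0.1518 + 0.4199 + 0.1518 + 0.1129 + 0.3826 = 1.642 bits.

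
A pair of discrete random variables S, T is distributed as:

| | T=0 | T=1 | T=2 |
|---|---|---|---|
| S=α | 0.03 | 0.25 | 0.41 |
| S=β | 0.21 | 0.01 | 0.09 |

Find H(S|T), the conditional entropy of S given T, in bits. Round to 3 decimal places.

0.532 bits

Chain rule: H(S|T) = H(S,T) − H(T).
Marginals: p(S) = (0.6900, 0.3100), p(T) = (0.2400, 0.2600, 0.5000).
H(S,T) = 2.0311 bits; H(T) = 1.4994 bits.
H(S|T) = 2.0311 − 1.4994 = 0.532 bits.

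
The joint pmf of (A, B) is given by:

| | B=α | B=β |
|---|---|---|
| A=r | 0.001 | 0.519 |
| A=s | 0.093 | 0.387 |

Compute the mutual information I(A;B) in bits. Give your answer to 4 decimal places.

0.0988 bits

Marginals: p(A) = (0.5200, 0.4800), p(B) = (0.0940, 0.9060).
I(A;B) = H(A) + H(B) − H(A,B).
H(A) = 0.9988, H(B) = 0.4497, H(A,B) = 1.3497.
I(A;B) = 0.9988 + 0.4497 − 1.3497 = 0.0988 bits.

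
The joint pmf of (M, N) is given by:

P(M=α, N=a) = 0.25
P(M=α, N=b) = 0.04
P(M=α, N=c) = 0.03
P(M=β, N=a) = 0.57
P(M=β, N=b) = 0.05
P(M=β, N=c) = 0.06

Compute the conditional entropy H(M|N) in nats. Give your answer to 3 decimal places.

0.623 nats

Marginals: p(M) = (0.3200, 0.6800), p(N) = (0.8200, 0.0900, 0.0900).
H(M|N) = Σ p(N) · H(M|N=·).
  N=a: p=0.8200, H(M|N=a) = 0.6149
  N=b: p=0.0900, H(M|N=b) = 0.6870
  N=c: p=0.0900, H(M|N=c) = 0.6365
Weighted sum = 0.623 nats.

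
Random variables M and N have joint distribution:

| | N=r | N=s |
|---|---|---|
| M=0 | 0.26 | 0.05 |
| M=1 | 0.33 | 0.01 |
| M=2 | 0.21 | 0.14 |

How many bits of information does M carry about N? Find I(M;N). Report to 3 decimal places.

0.119 bits

Marginals: p(M) = (0.3100, 0.3400, 0.3500), p(N) = (0.8000, 0.2000).
I(M;N) = Σ p(x,y)·log₂[p(x,y)/(p(x)p(y))].
  (0,r): 0.26·log₂(1.0484) = 0.0177
  (0,s): 0.05·log₂(0.8065) = -0.0155
  (1,r): 0.33·log₂(1.2132) = 0.0920
  (1,s): 0.01·log₂(0.1471) = -0.0277
  (2,r): 0.21·log₂(0.7500) = -0.0872
  (2,s): 0.14·log₂(2.0000) = 0.1400
Sum = 0.119 bits.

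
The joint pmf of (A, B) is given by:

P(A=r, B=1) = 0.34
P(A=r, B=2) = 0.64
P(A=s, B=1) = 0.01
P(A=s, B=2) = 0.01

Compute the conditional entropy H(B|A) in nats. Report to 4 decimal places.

Marginals: p(A) = (0.9800, 0.0200), p(B) = (0.3500, 0.6500).
H(B|A) = Σ p(A) · H(B|A=·).
  A=r: p=0.9800, H(B|A=r) = 0.6455
  A=s: p=0.0200, H(B|A=s) = 0.6931
Weighted sum = 0.6465 nats.

0.6465 nats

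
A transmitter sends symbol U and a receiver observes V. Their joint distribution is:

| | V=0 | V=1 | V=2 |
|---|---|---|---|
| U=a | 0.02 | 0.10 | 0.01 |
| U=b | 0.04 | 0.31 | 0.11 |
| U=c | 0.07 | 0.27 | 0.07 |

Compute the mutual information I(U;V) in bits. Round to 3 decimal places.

0.023 bits

Marginals: p(U) = (0.1300, 0.4600, 0.4100), p(V) = (0.1300, 0.6800, 0.1900).
I(U;V) = Σ p(x,y)·log₂[p(x,y)/(p(x)p(y))].
  (a,0): 0.02·log₂(1.1834) = 0.0049
  (a,1): 0.10·log₂(1.1312) = 0.0178
  (a,2): 0.01·log₂(0.4049) = -0.0130
  (b,0): 0.04·log₂(0.6689) = -0.0232
  (b,1): 0.31·log₂(0.9910) = -0.0040
  (b,2): 0.11·log₂(1.2586) = 0.0365
  (c,0): 0.07·log₂(1.3133) = 0.0275
  (c,1): 0.27·log₂(0.9684) = -0.0125
  (c,2): 0.07·log₂(0.8986) = -0.0108
Sum = 0.023 bits.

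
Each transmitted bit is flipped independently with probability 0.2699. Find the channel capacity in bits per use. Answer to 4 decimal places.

0.1587 bits

Binary symmetric channel: C = 1 − h₂(ε) where h₂ is the binary entropy function.
h₂(0.2699) = −0.2699·log₂0.2699 − 0.7301·log₂0.7301 = 0.8413.
C = 1 − 0.8413 = 0.1587 bits per channel use.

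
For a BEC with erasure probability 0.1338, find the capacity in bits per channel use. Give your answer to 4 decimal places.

0.8662 bits

Binary erasure channel: capacity C = 1 − ε.
C = 1 − 0.1338 = 0.8662 bits per channel use.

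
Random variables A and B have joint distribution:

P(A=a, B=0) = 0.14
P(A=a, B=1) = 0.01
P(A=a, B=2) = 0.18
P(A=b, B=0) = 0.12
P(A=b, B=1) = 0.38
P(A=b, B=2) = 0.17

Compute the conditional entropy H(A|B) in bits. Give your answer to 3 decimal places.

0.676 bits

Marginals: p(A) = (0.3300, 0.6700), p(B) = (0.2600, 0.3900, 0.3500).
H(A|B) = Σ p(B) · H(A|B=·).
  B=0: p=0.2600, H(A|B=0) = 0.9957
  B=1: p=0.3900, H(A|B=1) = 0.1720
  B=2: p=0.3500, H(A|B=2) = 0.9994
Weighted sum = 0.676 bits.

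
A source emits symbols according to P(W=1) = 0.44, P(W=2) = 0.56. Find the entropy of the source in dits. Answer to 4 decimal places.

0.2979 dits

H(W) = −Σ p·log₁₀ p.
  −(0.44)·log₁₀(0.44) = 0.15688
  −(0.56)·log₁₀(0.56) = 0.14101
Sum: 0.15688 + 0.14101 = 0.2979 dits.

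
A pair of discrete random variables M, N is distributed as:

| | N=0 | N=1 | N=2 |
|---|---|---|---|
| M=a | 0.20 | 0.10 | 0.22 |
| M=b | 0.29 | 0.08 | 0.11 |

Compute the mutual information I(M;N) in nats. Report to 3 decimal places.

0.027 nats

Marginals: p(M) = (0.5200, 0.4800), p(N) = (0.4900, 0.1800, 0.3300).
I(M;N) = Σ p(x,y)·ln[p(x,y)/(p(x)p(y))].
  (a,0): 0.20·ln(0.7849) = -0.0484
  (a,1): 0.10·ln(1.0684) = 0.0066
  (a,2): 0.22·ln(1.2821) = 0.0547
  (b,0): 0.29·ln(1.2330) = 0.0607
  (b,1): 0.08·ln(0.9259) = -0.0062
  (b,2): 0.11·ln(0.6944) = -0.0401
Sum = 0.027 nats.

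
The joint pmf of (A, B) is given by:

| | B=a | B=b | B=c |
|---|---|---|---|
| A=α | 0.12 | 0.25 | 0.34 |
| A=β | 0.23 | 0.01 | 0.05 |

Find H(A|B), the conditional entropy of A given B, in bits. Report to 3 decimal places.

0.601 bits

Marginals: p(A) = (0.7100, 0.2900), p(B) = (0.3500, 0.2600, 0.3900).
H(A|B) = Σ p(B) · H(A|B=·).
  B=a: p=0.3500, H(A|B=a) = 0.9275
  B=b: p=0.2600, H(A|B=b) = 0.2352
  B=c: p=0.3900, H(A|B=c) = 0.5525
Weighted sum = 0.601 bits.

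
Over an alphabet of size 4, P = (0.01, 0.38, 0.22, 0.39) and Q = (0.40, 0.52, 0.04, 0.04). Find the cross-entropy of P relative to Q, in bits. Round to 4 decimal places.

3.2045 bits

H(P,Q) = −Σ p·log₂ q.
  −0.01·log₂(0.40) = 0.01322
  −0.38·log₂(0.52) = 0.35850
  −0.22·log₂(0.04) = 1.02165
  −0.39·log₂(0.04) = 1.81110
H(P,Q) = 3.2045 bits.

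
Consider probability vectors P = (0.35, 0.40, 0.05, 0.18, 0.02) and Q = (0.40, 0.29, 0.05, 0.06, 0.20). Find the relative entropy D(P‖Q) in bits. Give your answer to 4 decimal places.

D(P‖Q) = Σ p·log₂(p/q).
  0.35·log₂(0.35/0.40) = -0.06743
  0.40·log₂(0.40/0.29) = 0.18558
  0.05·log₂(0.05/0.05) = 0.00000
  0.18·log₂(0.18/0.06) = 0.28529
  0.02·log₂(0.02/0.20) = -0.06644
D(P‖Q) = 0.3370 bits.

0.3370 bits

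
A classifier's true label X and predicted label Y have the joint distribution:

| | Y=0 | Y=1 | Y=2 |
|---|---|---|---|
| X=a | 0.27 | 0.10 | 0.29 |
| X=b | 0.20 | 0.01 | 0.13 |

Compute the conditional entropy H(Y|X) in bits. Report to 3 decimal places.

Chain rule: H(Y|X) = H(X,Y) − H(X).
Marginals: p(X) = (0.6600, 0.3400), p(Y) = (0.4700, 0.1100, 0.4200).
H(X,Y) = 2.2736 bits; H(X) = 0.9248 bits.
H(Y|X) = 2.2736 − 0.9248 = 1.349 bits.

1.349 bits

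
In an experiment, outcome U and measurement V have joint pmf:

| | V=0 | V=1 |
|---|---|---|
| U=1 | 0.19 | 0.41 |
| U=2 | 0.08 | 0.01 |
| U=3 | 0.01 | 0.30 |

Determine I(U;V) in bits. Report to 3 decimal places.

Marginals: p(U) = (0.6000, 0.0900, 0.3100), p(V) = (0.2800, 0.7200).
I(U;V) = Σ p(x,y)·log₂[p(x,y)/(p(x)p(y))].
  (1,0): 0.19·log₂(1.1310) = 0.0337
  (1,1): 0.41·log₂(0.9491) = -0.0309
  (2,0): 0.08·log₂(3.1746) = 0.1333
  (2,1): 0.01·log₂(0.1543) = -0.0270
  (3,0): 0.01·log₂(0.1152) = -0.0312
  (3,1): 0.30·log₂(1.3441) = 0.1280
Sum = 0.206 bits.

0.206 bits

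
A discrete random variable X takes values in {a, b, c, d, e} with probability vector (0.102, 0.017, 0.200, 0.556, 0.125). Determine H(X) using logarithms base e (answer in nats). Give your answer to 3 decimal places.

1.210 nats

H(X) = −Σ p·ln p.
  −(0.102)·ln(0.102) = 0.2328
  −(0.017)·ln(0.017) = 0.0693
  −(0.200)·ln(0.200) = 0.3219
  −(0.556)·ln(0.556) = 0.3264
  −(0.125)·ln(0.125) = 0.2599
Sum: 0.2328 + 0.0693 + 0.3219 + 0.3264 + 0.2599 = 1.210 nats.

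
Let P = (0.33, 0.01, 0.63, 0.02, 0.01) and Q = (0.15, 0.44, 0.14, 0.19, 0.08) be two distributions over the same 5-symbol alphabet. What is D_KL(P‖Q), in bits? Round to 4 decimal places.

D(P‖Q) = Σ p·log₂(p/q).
  0.33·log₂(0.33/0.15) = 0.37538
  0.01·log₂(0.01/0.44) = -0.05459
  0.63·log₂(0.63/0.14) = 1.36705
  0.02·log₂(0.02/0.19) = -0.06496
  0.01·log₂(0.01/0.08) = -0.03000
D(P‖Q) = 1.5929 bits.

1.5929 bits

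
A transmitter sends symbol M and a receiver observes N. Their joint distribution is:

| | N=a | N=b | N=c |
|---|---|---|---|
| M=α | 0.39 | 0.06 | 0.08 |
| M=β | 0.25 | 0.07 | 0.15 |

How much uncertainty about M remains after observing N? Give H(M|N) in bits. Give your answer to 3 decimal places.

0.962 bits

Chain rule: H(M|N) = H(M,N) − H(N).
Marginals: p(M) = (0.5300, 0.4700), p(N) = (0.6400, 0.1300, 0.2300).
H(M,N) = 2.2439 bits; H(N) = 1.2824 bits.
H(M|N) = 2.2439 − 1.2824 = 0.962 bits.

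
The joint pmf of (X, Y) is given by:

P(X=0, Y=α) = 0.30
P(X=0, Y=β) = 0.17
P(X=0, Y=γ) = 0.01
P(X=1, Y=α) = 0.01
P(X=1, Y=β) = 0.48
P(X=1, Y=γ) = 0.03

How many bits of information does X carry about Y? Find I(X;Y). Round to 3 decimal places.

Marginals: p(X) = (0.4800, 0.5200), p(Y) = (0.3100, 0.6500, 0.0400).
I(X;Y) = Σ p(x,y)·log₂[p(x,y)/(p(x)p(y))].
  (0,α): 0.30·log₂(2.0161) = 0.3035
  (0,β): 0.17·log₂(0.5449) = -0.1489
  (0,γ): 0.01·log₂(0.5208) = -0.0094
  (1,α): 0.01·log₂(0.0620) = -0.0401
  (1,β): 0.48·log₂(1.4201) = 0.2429
  (1,γ): 0.03·log₂(1.4423) = 0.0159
Sum = 0.364 bits.

0.364 bits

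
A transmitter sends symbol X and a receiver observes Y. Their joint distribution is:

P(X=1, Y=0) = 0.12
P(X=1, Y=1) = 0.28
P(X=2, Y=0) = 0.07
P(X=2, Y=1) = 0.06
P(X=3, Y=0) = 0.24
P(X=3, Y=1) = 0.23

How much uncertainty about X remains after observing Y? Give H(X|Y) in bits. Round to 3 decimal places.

1.389 bits

Marginals: p(X) = (0.4000, 0.1300, 0.4700), p(Y) = (0.4300, 0.5700).
H(X|Y) = Σ p(Y) · H(X|Y=·).
  Y=0: p=0.4300, H(X|Y=0) = 1.4097
  Y=1: p=0.5700, H(X|Y=1) = 1.3740
Weighted sum = 1.389 bits.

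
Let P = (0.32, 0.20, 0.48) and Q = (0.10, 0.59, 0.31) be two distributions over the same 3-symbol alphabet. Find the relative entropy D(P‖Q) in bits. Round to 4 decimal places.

0.5276 bits

D(P‖Q) = Σ p·log₂(p/q).
  0.32·log₂(0.32/0.10) = 0.53698
  0.20·log₂(0.20/0.59) = -0.31214
  0.48·log₂(0.48/0.31) = 0.30277
D(P‖Q) = 0.5276 bits.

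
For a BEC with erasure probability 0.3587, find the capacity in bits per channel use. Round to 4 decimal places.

0.6413 bits

Binary erasure channel: capacity C = 1 − ε.
C = 1 − 0.3587 = 0.6413 bits per channel use.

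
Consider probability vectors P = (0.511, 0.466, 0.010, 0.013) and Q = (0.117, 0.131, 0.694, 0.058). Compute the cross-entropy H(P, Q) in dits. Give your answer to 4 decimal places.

0.9052 dits

H(P,Q) = −Σ p·log₁₀ q.
  −0.511·log₁₀(0.117) = 0.47616
  −0.466·log₁₀(0.131) = 0.41135
  −0.010·log₁₀(0.694) = 0.00159
  −0.013·log₁₀(0.058) = 0.01608
H(P,Q) = 0.9052 dits.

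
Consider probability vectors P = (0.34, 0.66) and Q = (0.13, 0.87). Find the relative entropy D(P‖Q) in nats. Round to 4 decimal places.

D(P‖Q) = Σ p·ln(p/q).
  0.34·ln(0.34/0.13) = 0.32688
  0.66·ln(0.66/0.87) = -0.18233
D(P‖Q) = 0.1446 nats.

0.1446 nats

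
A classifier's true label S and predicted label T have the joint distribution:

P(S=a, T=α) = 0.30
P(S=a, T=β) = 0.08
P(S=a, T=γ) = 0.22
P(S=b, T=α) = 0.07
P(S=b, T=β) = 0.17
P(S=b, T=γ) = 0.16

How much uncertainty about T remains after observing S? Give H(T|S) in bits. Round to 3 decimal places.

1.448 bits

Chain rule: H(T|S) = H(S,T) − H(S).
Marginals: p(S) = (0.6000, 0.4000), p(T) = (0.3700, 0.2500, 0.3800).
H(S,T) = 2.4193 bits; H(S) = 0.9710 bits.
H(T|S) = 2.4193 − 0.9710 = 1.448 bits.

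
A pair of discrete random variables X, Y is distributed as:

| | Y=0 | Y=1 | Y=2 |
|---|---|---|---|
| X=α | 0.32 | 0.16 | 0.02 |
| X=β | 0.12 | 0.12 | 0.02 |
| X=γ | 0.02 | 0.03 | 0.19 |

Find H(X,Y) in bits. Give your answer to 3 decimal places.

2.629 bits

H(X,Y) = −Σ p(x,y)·log₂ p(x,y) over all 9 cells.
  cell (α,0): −0.32·log₂0.32 = 0.5260
  cell (α,1): −0.16·log₂0.16 = 0.4230
  cell (α,2): −0.02·log₂0.02 = 0.1129
  cell (β,0): −0.12·log₂0.12 = 0.3671
  cell (β,1): −0.12·log₂0.12 = 0.3671
  cell (β,2): −0.02·log₂0.02 = 0.1129
  cell (γ,0): −0.02·log₂0.02 = 0.1129
  cell (γ,1): −0.03·log₂0.03 = 0.1518
  cell (γ,2): −0.19·log₂0.19 = 0.4552
Sum = 2.629 bits.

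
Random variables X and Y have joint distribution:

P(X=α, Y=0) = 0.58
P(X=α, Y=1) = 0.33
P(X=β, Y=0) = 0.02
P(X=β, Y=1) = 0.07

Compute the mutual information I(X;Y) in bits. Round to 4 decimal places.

Marginals: p(X) = (0.9100, 0.0900), p(Y) = (0.6000, 0.4000).
I(X;Y) = Σ p(x,y)·log₂[p(x,y)/(p(x)p(y))].
  (α,0): 0.58·log₂(1.0623) = 0.05055
  (α,1): 0.33·log₂(0.9066) = -0.04669
  (β,0): 0.02·log₂(0.3704) = -0.02866
  (β,1): 0.07·log₂(1.9444) = 0.06716
Sum = 0.0424 bits.

0.0424 bits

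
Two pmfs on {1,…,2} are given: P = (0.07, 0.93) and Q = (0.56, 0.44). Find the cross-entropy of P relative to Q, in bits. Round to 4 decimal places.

1.1601 bits

H(P,Q) = −Σ p·log₂ q.
  −0.07·log₂(0.56) = 0.05856
  −0.93·log₂(0.44) = 1.10151
H(P,Q) = 1.1601 bits.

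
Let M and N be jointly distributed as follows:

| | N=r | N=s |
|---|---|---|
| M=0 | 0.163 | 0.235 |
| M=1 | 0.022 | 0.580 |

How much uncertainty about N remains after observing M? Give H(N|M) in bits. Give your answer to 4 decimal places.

0.5247 bits

Marginals: p(M) = (0.3980, 0.6020), p(N) = (0.1850, 0.8150).
H(N|M) = Σ p(M) · H(N|M=·).
  M=0: p=0.3980, H(N|M=0) = 0.9763
  M=1: p=0.6020, H(N|M=1) = 0.2262
Weighted sum = 0.5247 bits.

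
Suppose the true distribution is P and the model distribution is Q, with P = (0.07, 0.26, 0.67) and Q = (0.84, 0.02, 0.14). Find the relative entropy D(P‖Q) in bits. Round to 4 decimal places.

2.2245 bits

D(P‖Q) = Σ p·log₂(p/q).
  0.07·log₂(0.07/0.84) = -0.25095
  0.26·log₂(0.26/0.02) = 0.96211
  0.67·log₂(0.67/0.14) = 1.51335
D(P‖Q) = 2.2245 bits.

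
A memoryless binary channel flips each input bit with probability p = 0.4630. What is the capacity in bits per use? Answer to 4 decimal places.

0.0040 bits

Binary symmetric channel: C = 1 − h₂(ε) where h₂ is the binary entropy function.
h₂(0.4630) = −0.4630·log₂0.4630 − 0.5370·log₂0.5370 = 0.9960.
C = 1 − 0.9960 = 0.0040 bits per channel use.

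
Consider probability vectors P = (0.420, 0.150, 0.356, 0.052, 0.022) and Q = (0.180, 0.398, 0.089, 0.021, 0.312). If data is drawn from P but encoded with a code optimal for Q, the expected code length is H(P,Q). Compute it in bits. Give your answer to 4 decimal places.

H(P,Q) = −Σ p·log₂ q.
  −0.420·log₂(0.180) = 1.03905
  −0.150·log₂(0.398) = 0.19937
  −0.356·log₂(0.089) = 1.24246
  −0.052·log₂(0.021) = 0.28982
  −0.022·log₂(0.312) = 0.03697
H(P,Q) = 2.8077 bits.

2.8077 bits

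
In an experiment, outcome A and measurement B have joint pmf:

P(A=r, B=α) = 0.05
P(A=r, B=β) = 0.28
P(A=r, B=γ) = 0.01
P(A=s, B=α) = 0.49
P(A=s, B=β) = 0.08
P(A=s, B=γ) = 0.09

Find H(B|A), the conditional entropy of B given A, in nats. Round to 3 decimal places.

0.680 nats

Marginals: p(A) = (0.3400, 0.6600), p(B) = (0.5400, 0.3600, 0.1000).
H(B|A) = Σ p(A) · H(B|A=·).
  A=r: p=0.3400, H(B|A=r) = 0.5455
  A=s: p=0.6600, H(B|A=s) = 0.7486
Weighted sum = 0.680 nats.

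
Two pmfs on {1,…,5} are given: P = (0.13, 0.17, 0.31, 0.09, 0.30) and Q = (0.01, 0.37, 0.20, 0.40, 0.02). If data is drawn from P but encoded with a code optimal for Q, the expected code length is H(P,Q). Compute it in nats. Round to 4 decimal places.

2.5227 nats

H(P,Q) = −Σ p·ln q.
  −0.13·ln(0.01) = 0.59867
  −0.17·ln(0.37) = 0.16902
  −0.31·ln(0.20) = 0.49893
  −0.09·ln(0.40) = 0.08247
  −0.30·ln(0.02) = 1.17361
H(P,Q) = 2.5227 nats.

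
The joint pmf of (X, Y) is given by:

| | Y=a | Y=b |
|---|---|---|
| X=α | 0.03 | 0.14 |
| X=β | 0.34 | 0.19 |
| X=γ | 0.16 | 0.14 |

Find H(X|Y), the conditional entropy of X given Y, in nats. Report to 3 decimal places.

Marginals: p(X) = (0.1700, 0.5300, 0.3000), p(Y) = (0.5300, 0.4700).
H(X|Y) = Σ p(Y) · H(X|Y=·).
  Y=a: p=0.5300, H(X|Y=a) = 0.8089
  Y=b: p=0.4700, H(X|Y=b) = 1.0876
Weighted sum = 0.940 nats.

0.940 nats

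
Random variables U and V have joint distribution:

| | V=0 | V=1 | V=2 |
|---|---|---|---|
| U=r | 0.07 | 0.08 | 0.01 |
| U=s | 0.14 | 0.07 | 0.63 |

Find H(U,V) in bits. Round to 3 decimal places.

H(U,V) = −Σ p(x,y)·log₂ p(x,y) over all 6 cells.
  cell (r,0): −0.07·log₂0.07 = 0.2686
  cell (r,1): −0.08·log₂0.08 = 0.2915
  cell (r,2): −0.01·log₂0.01 = 0.0664
  cell (s,0): −0.14·log₂0.14 = 0.3971
  cell (s,1): −0.07·log₂0.07 = 0.2686
  cell (s,2): −0.63·log₂0.63 = 0.4199
Sum = 1.712 bits.

1.712 bits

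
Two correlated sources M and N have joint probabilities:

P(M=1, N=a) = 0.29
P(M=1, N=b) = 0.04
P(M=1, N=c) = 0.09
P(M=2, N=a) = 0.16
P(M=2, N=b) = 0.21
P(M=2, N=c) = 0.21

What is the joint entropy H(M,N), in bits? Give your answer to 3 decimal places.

2.385 bits

H(M,N) = −Σ p(x,y)·log₂ p(x,y) over all 6 cells.
  cell (1,a): −0.29·log₂0.29 = 0.5179
  cell (1,b): −0.04·log₂0.04 = 0.1858
  cell (1,c): −0.09·log₂0.09 = 0.3127
  cell (2,a): −0.16·log₂0.16 = 0.4230
  cell (2,b): −0.21·log₂0.21 = 0.4728
  cell (2,c): −0.21·log₂0.21 = 0.4728
Sum = 2.385 bits.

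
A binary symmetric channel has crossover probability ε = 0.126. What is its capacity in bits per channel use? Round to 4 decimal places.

0.4536 bits

Binary symmetric channel: C = 1 − h₂(ε) where h₂ is the binary entropy function.
h₂(0.126) = −0.126·log₂0.126 − 0.874·log₂0.874 = 0.5464.
C = 1 − 0.5464 = 0.4536 bits per channel use.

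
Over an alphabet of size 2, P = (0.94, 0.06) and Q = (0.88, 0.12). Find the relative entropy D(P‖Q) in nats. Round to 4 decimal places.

D(P‖Q) = Σ p·ln(p/q).
  0.94·ln(0.94/0.88) = 0.06200
  0.06·ln(0.06/0.12) = -0.04159
D(P‖Q) = 0.0204 nats.

0.0204 nats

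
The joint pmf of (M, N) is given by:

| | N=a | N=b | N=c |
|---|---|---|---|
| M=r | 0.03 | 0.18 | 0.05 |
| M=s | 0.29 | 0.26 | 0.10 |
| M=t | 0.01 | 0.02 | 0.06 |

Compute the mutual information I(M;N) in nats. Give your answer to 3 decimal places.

Marginals: p(M) = (0.2600, 0.6500, 0.0900), p(N) = (0.3300, 0.4600, 0.2100).
I(M;N) = Σ p(x,y)·ln[p(x,y)/(p(x)p(y))].
  (r,a): 0.03·ln(0.3497) = -0.0315
  (r,b): 0.18·ln(1.5050) = 0.0736
  (r,c): 0.05·ln(0.9158) = -0.0044
  (s,a): 0.29·ln(1.3520) = 0.0875
  (s,b): 0.26·ln(0.8696) = -0.0363
  (s,c): 0.10·ln(0.7326) = -0.0311
  (t,a): 0.01·ln(0.3367) = -0.0109
  (t,b): 0.02·ln(0.4831) = -0.0146
  (t,c): 0.06·ln(3.1746) = 0.0693
Sum = 0.102 nats.

0.102 nats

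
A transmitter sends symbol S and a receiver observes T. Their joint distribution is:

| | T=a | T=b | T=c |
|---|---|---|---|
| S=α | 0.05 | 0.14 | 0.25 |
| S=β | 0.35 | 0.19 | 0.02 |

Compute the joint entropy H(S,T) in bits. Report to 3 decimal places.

H(S,T) = −Σ p(x,y)·log₂ p(x,y) over all 6 cells.
  cell (α,a): −0.05·log₂0.05 = 0.2161
  cell (α,b): −0.14·log₂0.14 = 0.3971
  cell (α,c): −0.25·log₂0.25 = 0.5000
  cell (β,a): −0.35·log₂0.35 = 0.5301
  cell (β,b): −0.19·log₂0.19 = 0.4552
  cell (β,c): −0.02·log₂0.02 = 0.1129
Sum = 2.211 bits.

2.211 bits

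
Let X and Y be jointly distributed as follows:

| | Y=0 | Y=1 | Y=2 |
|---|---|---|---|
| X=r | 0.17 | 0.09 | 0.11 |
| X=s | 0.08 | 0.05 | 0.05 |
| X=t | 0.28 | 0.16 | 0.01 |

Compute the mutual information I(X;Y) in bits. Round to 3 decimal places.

0.111 bits

Marginals: p(X) = (0.3700, 0.1800, 0.4500), p(Y) = (0.5300, 0.3000, 0.1700).
I(X;Y) = Σ p(x,y)·log₂[p(x,y)/(p(x)p(y))].
  (r,0): 0.17·log₂(0.8669) = -0.0350
  (r,1): 0.09·log₂(0.8108) = -0.0272
  (r,2): 0.11·log₂(1.7488) = 0.0887
  (s,0): 0.08·log₂(0.8386) = -0.0203
  (s,1): 0.05·log₂(0.9259) = -0.0056
  (s,2): 0.05·log₂(1.6340) = 0.0354
  (t,0): 0.28·log₂(1.1740) = 0.0648
  (t,1): 0.16·log₂(1.1852) = 0.0392
  (t,2): 0.01·log₂(0.1307) = -0.0294
Sum = 0.111 bits.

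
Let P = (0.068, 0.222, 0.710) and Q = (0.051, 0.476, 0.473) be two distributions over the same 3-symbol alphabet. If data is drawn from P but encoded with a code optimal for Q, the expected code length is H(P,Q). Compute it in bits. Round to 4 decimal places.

1.2966 bits

H(P,Q) = −Σ p·log₂ q.
  −0.068·log₂(0.051) = 0.29195
  −0.222·log₂(0.476) = 0.23775
  −0.710·log₂(0.473) = 0.76686
H(P,Q) = 1.2966 bits.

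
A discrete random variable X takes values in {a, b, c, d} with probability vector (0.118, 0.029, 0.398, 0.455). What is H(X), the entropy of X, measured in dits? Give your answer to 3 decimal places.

H(X) = −Σ p·log₁₀ p.
  −(0.118)·log₁₀(0.118) = 0.1095
  −(0.029)·log₁₀(0.029) = 0.0446
  −(0.398)·log₁₀(0.398) = 0.1592
  −(0.455)·log₁₀(0.455) = 0.1556
Sum: 0.1095 + 0.0446 + 0.1592 + 0.1556 = 0.469 dits.

0.469 dits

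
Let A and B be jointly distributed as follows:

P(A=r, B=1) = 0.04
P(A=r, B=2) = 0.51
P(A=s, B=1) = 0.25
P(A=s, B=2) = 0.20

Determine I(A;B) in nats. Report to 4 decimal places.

0.1497 nats

Marginals: p(A) = (0.5500, 0.4500), p(B) = (0.2900, 0.7100).
I(A;B) = Σ p(x,y)·ln[p(x,y)/(p(x)p(y))].
  (r,1): 0.04·ln(0.2508) = -0.05533
  (r,2): 0.51·ln(1.3060) = 0.13616
  (s,1): 0.25·ln(1.9157) = 0.16252
  (s,2): 0.20·ln(0.6260) = -0.09369
Sum = 0.1497 nats.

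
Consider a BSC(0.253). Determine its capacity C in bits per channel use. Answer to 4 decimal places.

0.1840 bits

Binary symmetric channel: C = 1 − h₂(ε) where h₂ is the binary entropy function.
h₂(0.253) = −0.253·log₂0.253 − 0.747·log₂0.747 = 0.8160.
C = 1 − 0.8160 = 0.1840 bits per channel use.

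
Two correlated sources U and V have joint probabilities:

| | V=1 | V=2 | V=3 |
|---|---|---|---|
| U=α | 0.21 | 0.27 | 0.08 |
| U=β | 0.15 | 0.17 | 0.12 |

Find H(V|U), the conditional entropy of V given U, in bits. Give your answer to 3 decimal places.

Chain rule: H(V|U) = H(U,V) − H(U).
Marginals: p(U) = (0.5600, 0.4400), p(V) = (0.3600, 0.4400, 0.2000).
H(U,V) = 2.4866 bits; H(U) = 0.9896 bits.
H(V|U) = 2.4866 − 0.9896 = 1.497 bits.

1.497 bits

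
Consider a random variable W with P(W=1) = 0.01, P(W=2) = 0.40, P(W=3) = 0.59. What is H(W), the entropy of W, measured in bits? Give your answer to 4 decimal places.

1.0443 bits

H(W) = −Σ p·log₂ p.
  −(0.01)·log₂(0.01) = 0.06644
  −(0.40)·log₂(0.40) = 0.52877
  −(0.59)·log₂(0.59) = 0.44912
Sum: 0.06644 + 0.52877 + 0.44912 = 1.0443 bits.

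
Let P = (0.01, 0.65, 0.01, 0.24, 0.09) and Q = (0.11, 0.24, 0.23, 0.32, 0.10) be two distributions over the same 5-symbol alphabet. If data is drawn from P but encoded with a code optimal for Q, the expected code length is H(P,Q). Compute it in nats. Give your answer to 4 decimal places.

1.4451 nats

H(P,Q) = −Σ p·ln q.
  −0.01·ln(0.11) = 0.02207
  −0.65·ln(0.24) = 0.92763
  −0.01·ln(0.23) = 0.01470
  −0.24·ln(0.32) = 0.27346
  −0.09·ln(0.10) = 0.20723
H(P,Q) = 1.4451 nats.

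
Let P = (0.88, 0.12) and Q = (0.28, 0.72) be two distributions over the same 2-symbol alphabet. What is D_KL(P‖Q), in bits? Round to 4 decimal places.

1.1436 bits

D(P‖Q) = Σ p·log₂(p/q).
  0.88·log₂(0.88/0.28) = 1.45383
  0.12·log₂(0.12/0.72) = -0.31020
D(P‖Q) = 1.1436 bits.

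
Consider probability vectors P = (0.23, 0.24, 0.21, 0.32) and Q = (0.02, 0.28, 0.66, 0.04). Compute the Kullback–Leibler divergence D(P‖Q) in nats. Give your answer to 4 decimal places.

D(P‖Q) = Σ p·ln(p/q).
  0.23·ln(0.23/0.02) = 0.56174
  0.24·ln(0.24/0.28) = -0.03700
  0.21·ln(0.21/0.66) = -0.24048
  0.32·ln(0.32/0.04) = 0.66542
D(P‖Q) = 0.9497 nats.

0.9497 nats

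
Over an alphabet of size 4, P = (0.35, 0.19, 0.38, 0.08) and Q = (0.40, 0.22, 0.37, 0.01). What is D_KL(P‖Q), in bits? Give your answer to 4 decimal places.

0.1470 bits

D(P‖Q) = Σ p·log₂(p/q).
  0.35·log₂(0.35/0.40) = -0.06743
  0.19·log₂(0.19/0.22) = -0.04019
  0.38·log₂(0.38/0.37) = 0.01462
  0.08·log₂(0.08/0.01) = 0.24000
D(P‖Q) = 0.1470 bits.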